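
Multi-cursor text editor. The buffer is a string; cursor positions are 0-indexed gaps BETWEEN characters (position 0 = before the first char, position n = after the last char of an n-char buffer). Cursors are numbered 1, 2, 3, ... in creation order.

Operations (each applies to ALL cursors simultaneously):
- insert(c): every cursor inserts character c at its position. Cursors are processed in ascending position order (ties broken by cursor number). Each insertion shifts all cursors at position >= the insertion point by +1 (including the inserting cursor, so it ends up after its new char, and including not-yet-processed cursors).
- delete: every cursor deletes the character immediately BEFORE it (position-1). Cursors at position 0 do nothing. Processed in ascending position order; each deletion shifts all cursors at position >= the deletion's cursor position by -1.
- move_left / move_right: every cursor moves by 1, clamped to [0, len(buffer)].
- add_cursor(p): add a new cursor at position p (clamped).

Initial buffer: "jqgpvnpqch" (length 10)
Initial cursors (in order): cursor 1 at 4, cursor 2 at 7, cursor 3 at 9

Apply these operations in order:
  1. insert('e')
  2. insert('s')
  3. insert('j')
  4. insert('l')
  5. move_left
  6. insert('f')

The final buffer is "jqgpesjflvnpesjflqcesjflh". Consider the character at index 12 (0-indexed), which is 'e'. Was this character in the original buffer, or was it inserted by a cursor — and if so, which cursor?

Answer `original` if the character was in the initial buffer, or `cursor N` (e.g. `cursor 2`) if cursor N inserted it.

Answer: cursor 2

Derivation:
After op 1 (insert('e')): buffer="jqgpevnpeqceh" (len 13), cursors c1@5 c2@9 c3@12, authorship ....1...2..3.
After op 2 (insert('s')): buffer="jqgpesvnpesqcesh" (len 16), cursors c1@6 c2@11 c3@15, authorship ....11...22..33.
After op 3 (insert('j')): buffer="jqgpesjvnpesjqcesjh" (len 19), cursors c1@7 c2@13 c3@18, authorship ....111...222..333.
After op 4 (insert('l')): buffer="jqgpesjlvnpesjlqcesjlh" (len 22), cursors c1@8 c2@15 c3@21, authorship ....1111...2222..3333.
After op 5 (move_left): buffer="jqgpesjlvnpesjlqcesjlh" (len 22), cursors c1@7 c2@14 c3@20, authorship ....1111...2222..3333.
After op 6 (insert('f')): buffer="jqgpesjflvnpesjflqcesjflh" (len 25), cursors c1@8 c2@16 c3@23, authorship ....11111...22222..33333.
Authorship (.=original, N=cursor N): . . . . 1 1 1 1 1 . . . 2 2 2 2 2 . . 3 3 3 3 3 .
Index 12: author = 2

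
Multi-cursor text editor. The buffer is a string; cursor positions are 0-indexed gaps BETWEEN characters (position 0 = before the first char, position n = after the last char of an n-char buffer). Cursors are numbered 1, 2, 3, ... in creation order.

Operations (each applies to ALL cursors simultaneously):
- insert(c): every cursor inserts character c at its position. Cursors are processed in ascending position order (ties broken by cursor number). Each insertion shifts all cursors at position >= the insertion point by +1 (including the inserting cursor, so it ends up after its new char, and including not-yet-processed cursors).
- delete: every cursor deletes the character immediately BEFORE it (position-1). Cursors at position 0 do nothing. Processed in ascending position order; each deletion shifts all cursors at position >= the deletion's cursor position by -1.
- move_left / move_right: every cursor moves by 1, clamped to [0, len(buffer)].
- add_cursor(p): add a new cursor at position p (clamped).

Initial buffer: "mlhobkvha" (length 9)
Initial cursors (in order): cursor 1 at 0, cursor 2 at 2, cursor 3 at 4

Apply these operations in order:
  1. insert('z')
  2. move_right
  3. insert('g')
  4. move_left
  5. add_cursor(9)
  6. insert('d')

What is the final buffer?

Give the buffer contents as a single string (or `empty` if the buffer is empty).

Answer: zmdglzhdgozdbdgkvha

Derivation:
After op 1 (insert('z')): buffer="zmlzhozbkvha" (len 12), cursors c1@1 c2@4 c3@7, authorship 1..2..3.....
After op 2 (move_right): buffer="zmlzhozbkvha" (len 12), cursors c1@2 c2@5 c3@8, authorship 1..2..3.....
After op 3 (insert('g')): buffer="zmglzhgozbgkvha" (len 15), cursors c1@3 c2@7 c3@11, authorship 1.1.2.2.3.3....
After op 4 (move_left): buffer="zmglzhgozbgkvha" (len 15), cursors c1@2 c2@6 c3@10, authorship 1.1.2.2.3.3....
After op 5 (add_cursor(9)): buffer="zmglzhgozbgkvha" (len 15), cursors c1@2 c2@6 c4@9 c3@10, authorship 1.1.2.2.3.3....
After op 6 (insert('d')): buffer="zmdglzhdgozdbdgkvha" (len 19), cursors c1@3 c2@8 c4@12 c3@14, authorship 1.11.2.22.34.33....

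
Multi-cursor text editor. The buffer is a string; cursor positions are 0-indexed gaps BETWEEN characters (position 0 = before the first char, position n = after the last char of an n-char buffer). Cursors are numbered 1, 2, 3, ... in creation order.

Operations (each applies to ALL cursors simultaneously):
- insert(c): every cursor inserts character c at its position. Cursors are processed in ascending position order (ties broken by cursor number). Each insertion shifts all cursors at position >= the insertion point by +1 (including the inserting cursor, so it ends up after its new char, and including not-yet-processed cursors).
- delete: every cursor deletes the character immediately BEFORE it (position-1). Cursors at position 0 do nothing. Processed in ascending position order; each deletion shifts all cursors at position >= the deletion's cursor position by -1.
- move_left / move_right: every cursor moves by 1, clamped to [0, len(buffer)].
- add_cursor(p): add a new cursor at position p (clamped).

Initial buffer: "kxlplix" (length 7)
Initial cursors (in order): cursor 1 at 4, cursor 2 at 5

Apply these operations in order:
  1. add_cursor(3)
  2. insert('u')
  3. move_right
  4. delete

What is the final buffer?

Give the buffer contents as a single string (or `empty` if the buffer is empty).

After op 1 (add_cursor(3)): buffer="kxlplix" (len 7), cursors c3@3 c1@4 c2@5, authorship .......
After op 2 (insert('u')): buffer="kxlupuluix" (len 10), cursors c3@4 c1@6 c2@8, authorship ...3.1.2..
After op 3 (move_right): buffer="kxlupuluix" (len 10), cursors c3@5 c1@7 c2@9, authorship ...3.1.2..
After op 4 (delete): buffer="kxluuux" (len 7), cursors c3@4 c1@5 c2@6, authorship ...312.

Answer: kxluuux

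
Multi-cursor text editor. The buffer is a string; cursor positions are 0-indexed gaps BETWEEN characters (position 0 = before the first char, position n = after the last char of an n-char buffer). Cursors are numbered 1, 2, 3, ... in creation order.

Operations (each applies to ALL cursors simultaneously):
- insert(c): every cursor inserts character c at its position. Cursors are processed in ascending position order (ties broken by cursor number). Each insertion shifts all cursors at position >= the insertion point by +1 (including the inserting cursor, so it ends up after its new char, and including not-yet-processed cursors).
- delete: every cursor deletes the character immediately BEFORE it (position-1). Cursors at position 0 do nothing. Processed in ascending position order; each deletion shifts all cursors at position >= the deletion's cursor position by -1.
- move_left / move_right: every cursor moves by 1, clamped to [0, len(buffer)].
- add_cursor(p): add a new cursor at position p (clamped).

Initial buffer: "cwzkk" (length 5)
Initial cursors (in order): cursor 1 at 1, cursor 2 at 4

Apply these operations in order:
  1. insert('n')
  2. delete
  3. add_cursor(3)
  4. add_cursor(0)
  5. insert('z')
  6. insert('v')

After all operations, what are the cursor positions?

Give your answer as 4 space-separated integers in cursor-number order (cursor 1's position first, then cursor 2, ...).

Answer: 5 12 9 2

Derivation:
After op 1 (insert('n')): buffer="cnwzknk" (len 7), cursors c1@2 c2@6, authorship .1...2.
After op 2 (delete): buffer="cwzkk" (len 5), cursors c1@1 c2@4, authorship .....
After op 3 (add_cursor(3)): buffer="cwzkk" (len 5), cursors c1@1 c3@3 c2@4, authorship .....
After op 4 (add_cursor(0)): buffer="cwzkk" (len 5), cursors c4@0 c1@1 c3@3 c2@4, authorship .....
After op 5 (insert('z')): buffer="zczwzzkzk" (len 9), cursors c4@1 c1@3 c3@6 c2@8, authorship 4.1..3.2.
After op 6 (insert('v')): buffer="zvczvwzzvkzvk" (len 13), cursors c4@2 c1@5 c3@9 c2@12, authorship 44.11..33.22.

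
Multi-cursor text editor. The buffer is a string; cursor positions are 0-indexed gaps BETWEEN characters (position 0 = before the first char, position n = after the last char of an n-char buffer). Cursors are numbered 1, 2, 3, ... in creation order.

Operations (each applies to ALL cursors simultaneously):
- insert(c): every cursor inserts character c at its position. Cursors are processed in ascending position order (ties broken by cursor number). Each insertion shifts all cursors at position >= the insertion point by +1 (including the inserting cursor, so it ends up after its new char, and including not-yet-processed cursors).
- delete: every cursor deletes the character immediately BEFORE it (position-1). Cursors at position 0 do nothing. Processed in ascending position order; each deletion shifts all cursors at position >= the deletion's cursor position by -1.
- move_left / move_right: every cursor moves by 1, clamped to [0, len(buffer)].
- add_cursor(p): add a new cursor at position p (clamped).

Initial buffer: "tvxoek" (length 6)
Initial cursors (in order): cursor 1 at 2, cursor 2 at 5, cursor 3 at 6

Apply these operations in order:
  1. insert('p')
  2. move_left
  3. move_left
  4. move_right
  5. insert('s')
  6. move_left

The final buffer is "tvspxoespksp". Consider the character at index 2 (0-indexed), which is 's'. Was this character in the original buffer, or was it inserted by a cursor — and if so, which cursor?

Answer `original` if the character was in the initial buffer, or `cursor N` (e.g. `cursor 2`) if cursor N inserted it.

After op 1 (insert('p')): buffer="tvpxoepkp" (len 9), cursors c1@3 c2@7 c3@9, authorship ..1...2.3
After op 2 (move_left): buffer="tvpxoepkp" (len 9), cursors c1@2 c2@6 c3@8, authorship ..1...2.3
After op 3 (move_left): buffer="tvpxoepkp" (len 9), cursors c1@1 c2@5 c3@7, authorship ..1...2.3
After op 4 (move_right): buffer="tvpxoepkp" (len 9), cursors c1@2 c2@6 c3@8, authorship ..1...2.3
After op 5 (insert('s')): buffer="tvspxoespksp" (len 12), cursors c1@3 c2@8 c3@11, authorship ..11...22.33
After op 6 (move_left): buffer="tvspxoespksp" (len 12), cursors c1@2 c2@7 c3@10, authorship ..11...22.33
Authorship (.=original, N=cursor N): . . 1 1 . . . 2 2 . 3 3
Index 2: author = 1

Answer: cursor 1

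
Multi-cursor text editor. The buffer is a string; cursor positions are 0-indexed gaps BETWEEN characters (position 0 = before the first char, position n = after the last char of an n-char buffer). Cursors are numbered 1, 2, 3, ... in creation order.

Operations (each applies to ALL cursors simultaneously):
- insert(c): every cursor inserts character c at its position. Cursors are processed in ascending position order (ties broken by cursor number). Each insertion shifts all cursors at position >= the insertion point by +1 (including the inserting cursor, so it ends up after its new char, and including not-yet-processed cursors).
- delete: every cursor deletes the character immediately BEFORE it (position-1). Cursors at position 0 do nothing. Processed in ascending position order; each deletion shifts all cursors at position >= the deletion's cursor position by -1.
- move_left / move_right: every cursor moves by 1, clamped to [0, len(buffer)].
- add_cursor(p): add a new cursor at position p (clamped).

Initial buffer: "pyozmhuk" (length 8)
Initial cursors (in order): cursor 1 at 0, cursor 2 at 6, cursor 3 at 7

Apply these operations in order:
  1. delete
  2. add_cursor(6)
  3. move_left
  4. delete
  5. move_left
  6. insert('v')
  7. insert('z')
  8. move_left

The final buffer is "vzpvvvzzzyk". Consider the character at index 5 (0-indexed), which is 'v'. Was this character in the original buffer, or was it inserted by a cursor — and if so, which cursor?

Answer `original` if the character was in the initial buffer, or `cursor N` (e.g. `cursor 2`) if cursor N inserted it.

Answer: cursor 4

Derivation:
After op 1 (delete): buffer="pyozmk" (len 6), cursors c1@0 c2@5 c3@5, authorship ......
After op 2 (add_cursor(6)): buffer="pyozmk" (len 6), cursors c1@0 c2@5 c3@5 c4@6, authorship ......
After op 3 (move_left): buffer="pyozmk" (len 6), cursors c1@0 c2@4 c3@4 c4@5, authorship ......
After op 4 (delete): buffer="pyk" (len 3), cursors c1@0 c2@2 c3@2 c4@2, authorship ...
After op 5 (move_left): buffer="pyk" (len 3), cursors c1@0 c2@1 c3@1 c4@1, authorship ...
After op 6 (insert('v')): buffer="vpvvvyk" (len 7), cursors c1@1 c2@5 c3@5 c4@5, authorship 1.234..
After op 7 (insert('z')): buffer="vzpvvvzzzyk" (len 11), cursors c1@2 c2@9 c3@9 c4@9, authorship 11.234234..
After op 8 (move_left): buffer="vzpvvvzzzyk" (len 11), cursors c1@1 c2@8 c3@8 c4@8, authorship 11.234234..
Authorship (.=original, N=cursor N): 1 1 . 2 3 4 2 3 4 . .
Index 5: author = 4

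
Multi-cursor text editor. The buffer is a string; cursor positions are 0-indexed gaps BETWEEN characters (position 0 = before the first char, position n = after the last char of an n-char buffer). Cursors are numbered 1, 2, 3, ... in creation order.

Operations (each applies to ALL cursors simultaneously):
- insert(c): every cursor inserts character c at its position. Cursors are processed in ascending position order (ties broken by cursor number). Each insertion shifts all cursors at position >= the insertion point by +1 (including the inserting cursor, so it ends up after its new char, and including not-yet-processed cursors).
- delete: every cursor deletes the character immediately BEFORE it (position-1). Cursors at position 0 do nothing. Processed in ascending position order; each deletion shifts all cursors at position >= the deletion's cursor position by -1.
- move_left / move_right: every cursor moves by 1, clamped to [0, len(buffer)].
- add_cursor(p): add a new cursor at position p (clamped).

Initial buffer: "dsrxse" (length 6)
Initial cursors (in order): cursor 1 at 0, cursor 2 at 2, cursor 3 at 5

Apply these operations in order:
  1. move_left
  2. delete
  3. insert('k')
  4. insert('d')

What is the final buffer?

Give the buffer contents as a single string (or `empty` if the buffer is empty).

After op 1 (move_left): buffer="dsrxse" (len 6), cursors c1@0 c2@1 c3@4, authorship ......
After op 2 (delete): buffer="srse" (len 4), cursors c1@0 c2@0 c3@2, authorship ....
After op 3 (insert('k')): buffer="kksrkse" (len 7), cursors c1@2 c2@2 c3@5, authorship 12..3..
After op 4 (insert('d')): buffer="kkddsrkdse" (len 10), cursors c1@4 c2@4 c3@8, authorship 1212..33..

Answer: kkddsrkdse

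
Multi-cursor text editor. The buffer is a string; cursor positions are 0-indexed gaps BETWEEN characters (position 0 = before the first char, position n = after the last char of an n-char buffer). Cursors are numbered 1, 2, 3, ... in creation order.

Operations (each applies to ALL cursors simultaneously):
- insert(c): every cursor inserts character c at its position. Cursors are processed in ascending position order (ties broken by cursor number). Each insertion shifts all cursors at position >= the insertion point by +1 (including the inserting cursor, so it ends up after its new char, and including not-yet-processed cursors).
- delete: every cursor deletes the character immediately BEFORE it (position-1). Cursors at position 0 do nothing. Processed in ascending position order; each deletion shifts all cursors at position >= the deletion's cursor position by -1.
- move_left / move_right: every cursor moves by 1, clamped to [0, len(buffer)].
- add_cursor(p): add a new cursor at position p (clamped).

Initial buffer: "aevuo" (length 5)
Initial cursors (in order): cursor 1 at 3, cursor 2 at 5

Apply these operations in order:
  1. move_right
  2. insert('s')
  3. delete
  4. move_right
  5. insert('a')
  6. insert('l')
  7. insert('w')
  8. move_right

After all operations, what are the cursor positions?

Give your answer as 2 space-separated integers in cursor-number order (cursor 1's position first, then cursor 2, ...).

Answer: 11 11

Derivation:
After op 1 (move_right): buffer="aevuo" (len 5), cursors c1@4 c2@5, authorship .....
After op 2 (insert('s')): buffer="aevusos" (len 7), cursors c1@5 c2@7, authorship ....1.2
After op 3 (delete): buffer="aevuo" (len 5), cursors c1@4 c2@5, authorship .....
After op 4 (move_right): buffer="aevuo" (len 5), cursors c1@5 c2@5, authorship .....
After op 5 (insert('a')): buffer="aevuoaa" (len 7), cursors c1@7 c2@7, authorship .....12
After op 6 (insert('l')): buffer="aevuoaall" (len 9), cursors c1@9 c2@9, authorship .....1212
After op 7 (insert('w')): buffer="aevuoaallww" (len 11), cursors c1@11 c2@11, authorship .....121212
After op 8 (move_right): buffer="aevuoaallww" (len 11), cursors c1@11 c2@11, authorship .....121212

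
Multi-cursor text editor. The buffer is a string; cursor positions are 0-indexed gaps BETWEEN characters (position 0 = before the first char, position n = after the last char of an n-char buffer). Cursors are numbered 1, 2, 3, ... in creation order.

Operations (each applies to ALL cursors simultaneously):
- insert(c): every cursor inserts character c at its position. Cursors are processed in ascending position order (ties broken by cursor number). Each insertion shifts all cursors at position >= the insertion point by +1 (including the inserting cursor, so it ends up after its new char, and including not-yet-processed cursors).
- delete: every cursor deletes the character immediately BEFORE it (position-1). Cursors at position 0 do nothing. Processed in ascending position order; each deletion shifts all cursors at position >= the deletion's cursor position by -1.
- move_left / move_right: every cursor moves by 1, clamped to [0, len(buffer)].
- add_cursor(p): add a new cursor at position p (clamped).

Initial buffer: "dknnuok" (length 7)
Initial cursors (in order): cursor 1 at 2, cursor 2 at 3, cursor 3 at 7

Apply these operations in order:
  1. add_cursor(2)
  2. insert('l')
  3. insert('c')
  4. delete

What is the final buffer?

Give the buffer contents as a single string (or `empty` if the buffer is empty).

After op 1 (add_cursor(2)): buffer="dknnuok" (len 7), cursors c1@2 c4@2 c2@3 c3@7, authorship .......
After op 2 (insert('l')): buffer="dkllnlnuokl" (len 11), cursors c1@4 c4@4 c2@6 c3@11, authorship ..14.2....3
After op 3 (insert('c')): buffer="dkllccnlcnuoklc" (len 15), cursors c1@6 c4@6 c2@9 c3@15, authorship ..1414.22....33
After op 4 (delete): buffer="dkllnlnuokl" (len 11), cursors c1@4 c4@4 c2@6 c3@11, authorship ..14.2....3

Answer: dkllnlnuokl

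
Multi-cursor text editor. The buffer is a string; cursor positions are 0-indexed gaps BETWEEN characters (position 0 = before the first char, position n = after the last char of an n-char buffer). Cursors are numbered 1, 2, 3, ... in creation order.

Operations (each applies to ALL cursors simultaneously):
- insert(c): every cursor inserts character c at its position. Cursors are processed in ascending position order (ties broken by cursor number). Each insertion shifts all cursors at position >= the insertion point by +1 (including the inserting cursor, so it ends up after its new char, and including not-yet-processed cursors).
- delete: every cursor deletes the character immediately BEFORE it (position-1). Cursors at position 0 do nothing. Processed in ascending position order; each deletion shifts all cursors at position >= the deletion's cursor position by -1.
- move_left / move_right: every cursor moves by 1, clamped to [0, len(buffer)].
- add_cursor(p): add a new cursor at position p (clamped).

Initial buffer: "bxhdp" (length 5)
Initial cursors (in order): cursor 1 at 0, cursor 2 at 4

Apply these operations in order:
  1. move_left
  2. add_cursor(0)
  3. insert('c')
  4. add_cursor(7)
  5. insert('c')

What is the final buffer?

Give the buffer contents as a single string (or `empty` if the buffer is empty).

After op 1 (move_left): buffer="bxhdp" (len 5), cursors c1@0 c2@3, authorship .....
After op 2 (add_cursor(0)): buffer="bxhdp" (len 5), cursors c1@0 c3@0 c2@3, authorship .....
After op 3 (insert('c')): buffer="ccbxhcdp" (len 8), cursors c1@2 c3@2 c2@6, authorship 13...2..
After op 4 (add_cursor(7)): buffer="ccbxhcdp" (len 8), cursors c1@2 c3@2 c2@6 c4@7, authorship 13...2..
After op 5 (insert('c')): buffer="ccccbxhccdcp" (len 12), cursors c1@4 c3@4 c2@9 c4@11, authorship 1313...22.4.

Answer: ccccbxhccdcp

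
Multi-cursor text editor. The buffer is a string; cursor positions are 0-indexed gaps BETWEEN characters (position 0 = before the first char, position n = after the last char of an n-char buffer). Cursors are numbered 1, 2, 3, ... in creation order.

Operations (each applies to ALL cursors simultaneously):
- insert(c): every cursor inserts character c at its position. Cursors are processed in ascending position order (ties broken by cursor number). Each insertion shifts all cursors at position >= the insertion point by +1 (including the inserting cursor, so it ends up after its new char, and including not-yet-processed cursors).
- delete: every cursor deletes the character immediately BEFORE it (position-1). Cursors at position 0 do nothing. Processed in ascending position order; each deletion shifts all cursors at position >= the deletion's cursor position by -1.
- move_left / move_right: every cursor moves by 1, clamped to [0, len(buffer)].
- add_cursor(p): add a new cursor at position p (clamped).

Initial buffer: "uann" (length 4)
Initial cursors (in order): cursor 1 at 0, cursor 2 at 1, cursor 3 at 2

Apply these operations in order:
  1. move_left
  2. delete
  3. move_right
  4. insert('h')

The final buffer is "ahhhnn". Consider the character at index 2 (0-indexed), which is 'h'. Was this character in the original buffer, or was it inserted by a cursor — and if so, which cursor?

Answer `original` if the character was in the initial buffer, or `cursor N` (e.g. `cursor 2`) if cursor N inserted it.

After op 1 (move_left): buffer="uann" (len 4), cursors c1@0 c2@0 c3@1, authorship ....
After op 2 (delete): buffer="ann" (len 3), cursors c1@0 c2@0 c3@0, authorship ...
After op 3 (move_right): buffer="ann" (len 3), cursors c1@1 c2@1 c3@1, authorship ...
After op 4 (insert('h')): buffer="ahhhnn" (len 6), cursors c1@4 c2@4 c3@4, authorship .123..
Authorship (.=original, N=cursor N): . 1 2 3 . .
Index 2: author = 2

Answer: cursor 2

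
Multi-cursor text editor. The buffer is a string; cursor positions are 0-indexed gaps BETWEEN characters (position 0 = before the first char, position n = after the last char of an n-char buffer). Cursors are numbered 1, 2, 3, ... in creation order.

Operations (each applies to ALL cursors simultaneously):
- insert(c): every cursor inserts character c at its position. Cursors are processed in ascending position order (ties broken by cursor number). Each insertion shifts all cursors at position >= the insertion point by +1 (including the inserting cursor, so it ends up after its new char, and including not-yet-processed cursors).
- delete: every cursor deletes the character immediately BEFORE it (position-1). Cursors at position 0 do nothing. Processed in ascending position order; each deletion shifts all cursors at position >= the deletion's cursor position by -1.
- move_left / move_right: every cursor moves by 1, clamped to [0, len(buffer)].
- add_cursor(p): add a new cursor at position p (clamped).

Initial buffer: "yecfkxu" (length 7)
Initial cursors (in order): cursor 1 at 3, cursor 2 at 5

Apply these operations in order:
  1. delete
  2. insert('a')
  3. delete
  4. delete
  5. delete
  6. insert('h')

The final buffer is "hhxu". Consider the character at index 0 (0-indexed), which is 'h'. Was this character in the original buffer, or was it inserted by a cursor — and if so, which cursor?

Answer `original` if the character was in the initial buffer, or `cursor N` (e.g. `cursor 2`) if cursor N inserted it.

Answer: cursor 1

Derivation:
After op 1 (delete): buffer="yefxu" (len 5), cursors c1@2 c2@3, authorship .....
After op 2 (insert('a')): buffer="yeafaxu" (len 7), cursors c1@3 c2@5, authorship ..1.2..
After op 3 (delete): buffer="yefxu" (len 5), cursors c1@2 c2@3, authorship .....
After op 4 (delete): buffer="yxu" (len 3), cursors c1@1 c2@1, authorship ...
After op 5 (delete): buffer="xu" (len 2), cursors c1@0 c2@0, authorship ..
After op 6 (insert('h')): buffer="hhxu" (len 4), cursors c1@2 c2@2, authorship 12..
Authorship (.=original, N=cursor N): 1 2 . .
Index 0: author = 1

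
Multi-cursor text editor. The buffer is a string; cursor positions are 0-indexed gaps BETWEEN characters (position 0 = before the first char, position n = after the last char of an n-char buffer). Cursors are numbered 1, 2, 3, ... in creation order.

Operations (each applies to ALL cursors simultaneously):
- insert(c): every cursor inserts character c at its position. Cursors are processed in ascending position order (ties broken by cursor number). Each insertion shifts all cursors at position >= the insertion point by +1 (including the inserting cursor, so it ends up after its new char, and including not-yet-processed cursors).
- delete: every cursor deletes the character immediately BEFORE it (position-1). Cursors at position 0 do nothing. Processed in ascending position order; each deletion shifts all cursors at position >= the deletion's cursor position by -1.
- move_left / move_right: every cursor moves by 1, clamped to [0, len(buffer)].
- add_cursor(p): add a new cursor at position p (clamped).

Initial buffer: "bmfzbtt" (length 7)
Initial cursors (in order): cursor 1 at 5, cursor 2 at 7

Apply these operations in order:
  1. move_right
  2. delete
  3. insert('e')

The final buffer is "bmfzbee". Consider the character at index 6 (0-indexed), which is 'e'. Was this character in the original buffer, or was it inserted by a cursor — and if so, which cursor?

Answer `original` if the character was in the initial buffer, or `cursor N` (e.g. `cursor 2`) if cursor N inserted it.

Answer: cursor 2

Derivation:
After op 1 (move_right): buffer="bmfzbtt" (len 7), cursors c1@6 c2@7, authorship .......
After op 2 (delete): buffer="bmfzb" (len 5), cursors c1@5 c2@5, authorship .....
After op 3 (insert('e')): buffer="bmfzbee" (len 7), cursors c1@7 c2@7, authorship .....12
Authorship (.=original, N=cursor N): . . . . . 1 2
Index 6: author = 2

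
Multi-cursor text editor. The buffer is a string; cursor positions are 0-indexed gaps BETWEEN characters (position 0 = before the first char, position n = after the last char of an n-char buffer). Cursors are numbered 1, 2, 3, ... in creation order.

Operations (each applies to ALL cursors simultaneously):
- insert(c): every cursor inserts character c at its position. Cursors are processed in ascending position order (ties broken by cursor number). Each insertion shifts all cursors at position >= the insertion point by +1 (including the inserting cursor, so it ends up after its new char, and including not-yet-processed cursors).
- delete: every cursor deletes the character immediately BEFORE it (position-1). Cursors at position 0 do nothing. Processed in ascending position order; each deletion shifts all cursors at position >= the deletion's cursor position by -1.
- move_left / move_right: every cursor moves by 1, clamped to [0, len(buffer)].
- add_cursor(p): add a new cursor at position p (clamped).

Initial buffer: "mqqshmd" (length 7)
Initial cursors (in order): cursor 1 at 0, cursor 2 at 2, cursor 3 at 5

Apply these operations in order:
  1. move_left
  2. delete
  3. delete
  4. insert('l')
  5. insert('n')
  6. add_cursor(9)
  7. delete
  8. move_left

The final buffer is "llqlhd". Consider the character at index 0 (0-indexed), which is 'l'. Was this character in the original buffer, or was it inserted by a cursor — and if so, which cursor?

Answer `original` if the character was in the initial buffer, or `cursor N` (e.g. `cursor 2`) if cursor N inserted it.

After op 1 (move_left): buffer="mqqshmd" (len 7), cursors c1@0 c2@1 c3@4, authorship .......
After op 2 (delete): buffer="qqhmd" (len 5), cursors c1@0 c2@0 c3@2, authorship .....
After op 3 (delete): buffer="qhmd" (len 4), cursors c1@0 c2@0 c3@1, authorship ....
After op 4 (insert('l')): buffer="llqlhmd" (len 7), cursors c1@2 c2@2 c3@4, authorship 12.3...
After op 5 (insert('n')): buffer="llnnqlnhmd" (len 10), cursors c1@4 c2@4 c3@7, authorship 1212.33...
After op 6 (add_cursor(9)): buffer="llnnqlnhmd" (len 10), cursors c1@4 c2@4 c3@7 c4@9, authorship 1212.33...
After op 7 (delete): buffer="llqlhd" (len 6), cursors c1@2 c2@2 c3@4 c4@5, authorship 12.3..
After op 8 (move_left): buffer="llqlhd" (len 6), cursors c1@1 c2@1 c3@3 c4@4, authorship 12.3..
Authorship (.=original, N=cursor N): 1 2 . 3 . .
Index 0: author = 1

Answer: cursor 1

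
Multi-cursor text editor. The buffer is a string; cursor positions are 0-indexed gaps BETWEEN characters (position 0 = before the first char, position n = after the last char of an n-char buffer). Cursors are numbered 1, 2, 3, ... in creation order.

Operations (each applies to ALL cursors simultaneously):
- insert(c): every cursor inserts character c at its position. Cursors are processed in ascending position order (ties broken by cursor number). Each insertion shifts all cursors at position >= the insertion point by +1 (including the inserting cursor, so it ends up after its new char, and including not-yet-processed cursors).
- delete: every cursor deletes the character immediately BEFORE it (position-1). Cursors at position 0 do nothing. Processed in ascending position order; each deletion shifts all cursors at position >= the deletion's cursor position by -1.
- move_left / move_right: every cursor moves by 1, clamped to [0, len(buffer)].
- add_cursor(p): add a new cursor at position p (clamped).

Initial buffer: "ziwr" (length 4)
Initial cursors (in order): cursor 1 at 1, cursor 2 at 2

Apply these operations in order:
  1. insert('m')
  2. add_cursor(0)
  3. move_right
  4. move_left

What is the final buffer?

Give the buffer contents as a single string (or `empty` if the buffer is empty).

After op 1 (insert('m')): buffer="zmimwr" (len 6), cursors c1@2 c2@4, authorship .1.2..
After op 2 (add_cursor(0)): buffer="zmimwr" (len 6), cursors c3@0 c1@2 c2@4, authorship .1.2..
After op 3 (move_right): buffer="zmimwr" (len 6), cursors c3@1 c1@3 c2@5, authorship .1.2..
After op 4 (move_left): buffer="zmimwr" (len 6), cursors c3@0 c1@2 c2@4, authorship .1.2..

Answer: zmimwr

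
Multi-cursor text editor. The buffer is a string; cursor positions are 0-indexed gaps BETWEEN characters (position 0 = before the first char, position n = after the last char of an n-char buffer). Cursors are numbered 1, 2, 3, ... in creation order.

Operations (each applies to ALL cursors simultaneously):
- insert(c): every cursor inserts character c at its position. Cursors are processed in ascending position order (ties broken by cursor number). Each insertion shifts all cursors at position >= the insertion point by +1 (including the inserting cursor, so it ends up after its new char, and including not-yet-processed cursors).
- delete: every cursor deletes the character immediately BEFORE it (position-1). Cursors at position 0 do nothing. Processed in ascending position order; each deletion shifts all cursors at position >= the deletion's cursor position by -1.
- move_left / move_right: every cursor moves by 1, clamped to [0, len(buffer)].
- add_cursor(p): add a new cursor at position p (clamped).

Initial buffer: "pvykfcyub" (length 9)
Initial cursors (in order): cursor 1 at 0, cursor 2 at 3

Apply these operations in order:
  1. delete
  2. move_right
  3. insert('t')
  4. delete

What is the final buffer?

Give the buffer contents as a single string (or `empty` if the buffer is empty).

Answer: pvkfcyub

Derivation:
After op 1 (delete): buffer="pvkfcyub" (len 8), cursors c1@0 c2@2, authorship ........
After op 2 (move_right): buffer="pvkfcyub" (len 8), cursors c1@1 c2@3, authorship ........
After op 3 (insert('t')): buffer="ptvktfcyub" (len 10), cursors c1@2 c2@5, authorship .1..2.....
After op 4 (delete): buffer="pvkfcyub" (len 8), cursors c1@1 c2@3, authorship ........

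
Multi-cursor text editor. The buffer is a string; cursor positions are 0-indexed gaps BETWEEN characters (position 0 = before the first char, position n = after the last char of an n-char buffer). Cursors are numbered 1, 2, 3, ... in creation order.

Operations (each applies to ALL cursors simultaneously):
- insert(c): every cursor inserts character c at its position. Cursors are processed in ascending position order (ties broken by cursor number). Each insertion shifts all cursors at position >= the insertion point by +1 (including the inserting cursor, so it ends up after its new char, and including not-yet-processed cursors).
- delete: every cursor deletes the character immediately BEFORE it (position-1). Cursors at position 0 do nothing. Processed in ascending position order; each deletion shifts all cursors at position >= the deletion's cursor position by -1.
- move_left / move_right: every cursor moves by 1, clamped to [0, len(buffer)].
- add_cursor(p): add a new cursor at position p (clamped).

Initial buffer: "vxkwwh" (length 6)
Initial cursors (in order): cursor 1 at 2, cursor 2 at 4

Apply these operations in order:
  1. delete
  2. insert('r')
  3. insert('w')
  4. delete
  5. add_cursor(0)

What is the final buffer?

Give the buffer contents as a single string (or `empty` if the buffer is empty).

After op 1 (delete): buffer="vkwh" (len 4), cursors c1@1 c2@2, authorship ....
After op 2 (insert('r')): buffer="vrkrwh" (len 6), cursors c1@2 c2@4, authorship .1.2..
After op 3 (insert('w')): buffer="vrwkrwwh" (len 8), cursors c1@3 c2@6, authorship .11.22..
After op 4 (delete): buffer="vrkrwh" (len 6), cursors c1@2 c2@4, authorship .1.2..
After op 5 (add_cursor(0)): buffer="vrkrwh" (len 6), cursors c3@0 c1@2 c2@4, authorship .1.2..

Answer: vrkrwh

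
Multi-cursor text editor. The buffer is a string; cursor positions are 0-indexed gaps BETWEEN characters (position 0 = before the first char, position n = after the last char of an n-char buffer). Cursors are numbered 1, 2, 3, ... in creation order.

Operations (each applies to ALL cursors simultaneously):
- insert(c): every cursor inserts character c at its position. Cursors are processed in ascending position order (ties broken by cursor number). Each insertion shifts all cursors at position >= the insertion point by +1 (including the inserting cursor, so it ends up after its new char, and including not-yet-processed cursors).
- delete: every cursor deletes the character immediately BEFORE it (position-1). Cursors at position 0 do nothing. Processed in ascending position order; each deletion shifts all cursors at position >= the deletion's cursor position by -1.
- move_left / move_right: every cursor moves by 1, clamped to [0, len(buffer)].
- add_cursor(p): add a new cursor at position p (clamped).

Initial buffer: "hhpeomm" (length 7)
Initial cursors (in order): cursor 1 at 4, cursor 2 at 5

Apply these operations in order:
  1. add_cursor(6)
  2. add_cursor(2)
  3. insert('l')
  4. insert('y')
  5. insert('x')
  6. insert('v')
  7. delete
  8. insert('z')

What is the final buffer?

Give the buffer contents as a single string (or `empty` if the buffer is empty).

Answer: hhlyxzpelyxzolyxzmlyxzm

Derivation:
After op 1 (add_cursor(6)): buffer="hhpeomm" (len 7), cursors c1@4 c2@5 c3@6, authorship .......
After op 2 (add_cursor(2)): buffer="hhpeomm" (len 7), cursors c4@2 c1@4 c2@5 c3@6, authorship .......
After op 3 (insert('l')): buffer="hhlpelolmlm" (len 11), cursors c4@3 c1@6 c2@8 c3@10, authorship ..4..1.2.3.
After op 4 (insert('y')): buffer="hhlypelyolymlym" (len 15), cursors c4@4 c1@8 c2@11 c3@14, authorship ..44..11.22.33.
After op 5 (insert('x')): buffer="hhlyxpelyxolyxmlyxm" (len 19), cursors c4@5 c1@10 c2@14 c3@18, authorship ..444..111.222.333.
After op 6 (insert('v')): buffer="hhlyxvpelyxvolyxvmlyxvm" (len 23), cursors c4@6 c1@12 c2@17 c3@22, authorship ..4444..1111.2222.3333.
After op 7 (delete): buffer="hhlyxpelyxolyxmlyxm" (len 19), cursors c4@5 c1@10 c2@14 c3@18, authorship ..444..111.222.333.
After op 8 (insert('z')): buffer="hhlyxzpelyxzolyxzmlyxzm" (len 23), cursors c4@6 c1@12 c2@17 c3@22, authorship ..4444..1111.2222.3333.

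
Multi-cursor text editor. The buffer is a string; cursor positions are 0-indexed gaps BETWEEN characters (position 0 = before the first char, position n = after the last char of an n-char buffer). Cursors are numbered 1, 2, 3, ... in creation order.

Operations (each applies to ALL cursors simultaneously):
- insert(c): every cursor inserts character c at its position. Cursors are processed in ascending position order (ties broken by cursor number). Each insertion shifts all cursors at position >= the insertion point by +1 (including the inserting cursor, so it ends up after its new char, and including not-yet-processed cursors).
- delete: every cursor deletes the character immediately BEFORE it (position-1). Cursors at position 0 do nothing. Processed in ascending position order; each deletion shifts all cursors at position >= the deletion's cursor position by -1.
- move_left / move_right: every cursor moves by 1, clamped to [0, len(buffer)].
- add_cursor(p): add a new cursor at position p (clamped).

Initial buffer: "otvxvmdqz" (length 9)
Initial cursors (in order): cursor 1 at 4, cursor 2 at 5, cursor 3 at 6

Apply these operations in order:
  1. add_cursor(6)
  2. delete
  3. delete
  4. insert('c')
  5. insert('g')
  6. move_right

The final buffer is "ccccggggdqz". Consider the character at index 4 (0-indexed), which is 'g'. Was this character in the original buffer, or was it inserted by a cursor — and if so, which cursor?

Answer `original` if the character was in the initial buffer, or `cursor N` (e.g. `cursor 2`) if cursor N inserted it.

After op 1 (add_cursor(6)): buffer="otvxvmdqz" (len 9), cursors c1@4 c2@5 c3@6 c4@6, authorship .........
After op 2 (delete): buffer="otdqz" (len 5), cursors c1@2 c2@2 c3@2 c4@2, authorship .....
After op 3 (delete): buffer="dqz" (len 3), cursors c1@0 c2@0 c3@0 c4@0, authorship ...
After op 4 (insert('c')): buffer="ccccdqz" (len 7), cursors c1@4 c2@4 c3@4 c4@4, authorship 1234...
After op 5 (insert('g')): buffer="ccccggggdqz" (len 11), cursors c1@8 c2@8 c3@8 c4@8, authorship 12341234...
After op 6 (move_right): buffer="ccccggggdqz" (len 11), cursors c1@9 c2@9 c3@9 c4@9, authorship 12341234...
Authorship (.=original, N=cursor N): 1 2 3 4 1 2 3 4 . . .
Index 4: author = 1

Answer: cursor 1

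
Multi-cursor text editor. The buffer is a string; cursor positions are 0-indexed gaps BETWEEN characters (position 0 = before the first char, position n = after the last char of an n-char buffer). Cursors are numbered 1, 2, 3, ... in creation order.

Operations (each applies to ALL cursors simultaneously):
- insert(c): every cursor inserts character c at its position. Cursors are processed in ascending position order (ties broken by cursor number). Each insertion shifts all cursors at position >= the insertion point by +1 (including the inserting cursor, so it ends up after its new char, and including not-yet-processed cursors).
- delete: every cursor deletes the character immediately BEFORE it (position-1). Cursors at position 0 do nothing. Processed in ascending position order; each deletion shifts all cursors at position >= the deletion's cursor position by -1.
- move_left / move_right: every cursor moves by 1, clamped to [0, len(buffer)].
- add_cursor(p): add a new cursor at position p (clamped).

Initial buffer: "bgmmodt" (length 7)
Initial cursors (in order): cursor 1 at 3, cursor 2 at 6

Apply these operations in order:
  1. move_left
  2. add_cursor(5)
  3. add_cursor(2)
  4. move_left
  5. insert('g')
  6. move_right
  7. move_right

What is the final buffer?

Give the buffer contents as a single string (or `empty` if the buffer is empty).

After op 1 (move_left): buffer="bgmmodt" (len 7), cursors c1@2 c2@5, authorship .......
After op 2 (add_cursor(5)): buffer="bgmmodt" (len 7), cursors c1@2 c2@5 c3@5, authorship .......
After op 3 (add_cursor(2)): buffer="bgmmodt" (len 7), cursors c1@2 c4@2 c2@5 c3@5, authorship .......
After op 4 (move_left): buffer="bgmmodt" (len 7), cursors c1@1 c4@1 c2@4 c3@4, authorship .......
After op 5 (insert('g')): buffer="bgggmmggodt" (len 11), cursors c1@3 c4@3 c2@8 c3@8, authorship .14...23...
After op 6 (move_right): buffer="bgggmmggodt" (len 11), cursors c1@4 c4@4 c2@9 c3@9, authorship .14...23...
After op 7 (move_right): buffer="bgggmmggodt" (len 11), cursors c1@5 c4@5 c2@10 c3@10, authorship .14...23...

Answer: bgggmmggodt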